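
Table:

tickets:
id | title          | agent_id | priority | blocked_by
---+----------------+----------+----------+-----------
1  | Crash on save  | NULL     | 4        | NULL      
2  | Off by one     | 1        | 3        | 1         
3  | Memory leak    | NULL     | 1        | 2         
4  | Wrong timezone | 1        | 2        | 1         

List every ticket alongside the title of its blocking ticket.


This is a self-join: tickets is joined to a second copy of itself, matching each row's blocked_by to another row's id. Use LEFT JOIN so rows with blocked_by=NULL are kept.
  - ticket 1 (Crash on save): blocked_by=NULL -> NULL
  - ticket 2 (Off by one): blocked_by=1 -> Crash on save
  - ticket 3 (Memory leak): blocked_by=2 -> Off by one
  - ticket 4 (Wrong timezone): blocked_by=1 -> Crash on save

SQL:
SELECT a.title AS item, b.title AS blocked_by
FROM tickets a
LEFT JOIN tickets b ON a.blocked_by = b.id

Result:
item           | blocked_by   
---------------+--------------
Crash on save  | NULL         
Off by one     | Crash on save
Memory leak    | Off by one   
Wrong timezone | Crash on save


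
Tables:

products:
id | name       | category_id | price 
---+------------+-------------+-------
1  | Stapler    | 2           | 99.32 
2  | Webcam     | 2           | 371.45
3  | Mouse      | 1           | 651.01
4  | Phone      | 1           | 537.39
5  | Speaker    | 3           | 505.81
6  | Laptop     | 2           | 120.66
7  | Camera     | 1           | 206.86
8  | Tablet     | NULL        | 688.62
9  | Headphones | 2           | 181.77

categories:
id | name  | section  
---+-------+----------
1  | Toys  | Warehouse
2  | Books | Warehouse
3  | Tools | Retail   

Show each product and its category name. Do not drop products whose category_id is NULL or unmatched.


LEFT JOIN keeps every row from products (the left table); where category_id has no match in categories, the category columns become NULL. Walk through each product:
  - product 1 (Stapler): category_id=2 -> matches Books
  - product 2 (Webcam): category_id=2 -> matches Books
  - product 3 (Mouse): category_id=1 -> matches Toys
  - product 4 (Phone): category_id=1 -> matches Toys
  - product 5 (Speaker): category_id=3 -> matches Tools
  - product 6 (Laptop): category_id=2 -> matches Books
  - product 7 (Camera): category_id=1 -> matches Toys
  - product 8 (Tablet): category_id=NULL, no match -> kept with NULL
  - product 9 (Headphones): category_id=2 -> matches Books
All 9 rows appear; 1 has NULL category.

SQL:
SELECT a.name, b.name AS category
FROM products a
LEFT JOIN categories b ON a.category_id = b.id

Result:
name       | category
-----------+---------
Stapler    | Books   
Webcam     | Books   
Mouse      | Toys    
Phone      | Toys    
Speaker    | Tools   
Laptop     | Books   
Camera     | Toys    
Tablet     | NULL    
Headphones | Books   


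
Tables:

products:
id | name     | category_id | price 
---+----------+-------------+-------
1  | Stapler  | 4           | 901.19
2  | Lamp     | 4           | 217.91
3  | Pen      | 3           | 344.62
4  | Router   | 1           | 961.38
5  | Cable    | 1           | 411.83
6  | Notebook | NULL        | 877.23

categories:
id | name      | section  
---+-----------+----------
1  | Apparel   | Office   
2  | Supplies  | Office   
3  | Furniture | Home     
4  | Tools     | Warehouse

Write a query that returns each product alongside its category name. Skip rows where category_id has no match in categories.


INNER JOIN keeps only products rows whose category_id matches an id in categories. Walk through each product:
  - product 1 (Stapler): category_id=4 -> matches Tools
  - product 2 (Lamp): category_id=4 -> matches Tools
  - product 3 (Pen): category_id=3 -> matches Furniture
  - product 4 (Router): category_id=1 -> matches Apparel
  - product 5 (Cable): category_id=1 -> matches Apparel
  - product 6 (Notebook): category_id=NULL, no match -> dropped
So 1 of 6 rows is dropped.

SQL:
SELECT a.name, b.name AS category
FROM products a
INNER JOIN categories b ON a.category_id = b.id

Result:
name    | category 
--------+----------
Stapler | Tools    
Lamp    | Tools    
Pen     | Furniture
Router  | Apparel  
Cable   | Apparel  


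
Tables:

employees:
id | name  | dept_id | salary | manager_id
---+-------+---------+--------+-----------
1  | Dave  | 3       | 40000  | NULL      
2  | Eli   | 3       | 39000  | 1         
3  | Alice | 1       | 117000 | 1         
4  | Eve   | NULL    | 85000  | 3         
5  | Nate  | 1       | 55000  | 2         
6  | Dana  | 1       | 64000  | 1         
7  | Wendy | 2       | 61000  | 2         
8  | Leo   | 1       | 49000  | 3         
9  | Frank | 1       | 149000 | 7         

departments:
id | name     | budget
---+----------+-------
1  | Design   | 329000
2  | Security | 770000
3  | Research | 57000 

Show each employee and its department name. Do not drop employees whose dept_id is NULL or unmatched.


LEFT JOIN keeps every row from employees (the left table); where dept_id has no match in departments, the department columns become NULL. Walk through each employee:
  - employee 1 (Dave): dept_id=3 -> matches Research
  - employee 2 (Eli): dept_id=3 -> matches Research
  - employee 3 (Alice): dept_id=1 -> matches Design
  - employee 4 (Eve): dept_id=NULL, no match -> kept with NULL
  - employee 5 (Nate): dept_id=1 -> matches Design
  - employee 6 (Dana): dept_id=1 -> matches Design
  - employee 7 (Wendy): dept_id=2 -> matches Security
  - employee 8 (Leo): dept_id=1 -> matches Design
  - employee 9 (Frank): dept_id=1 -> matches Design
All 9 rows appear; 1 has NULL department.

SQL:
SELECT a.name, b.name AS department
FROM employees a
LEFT JOIN departments b ON a.dept_id = b.id

Result:
name  | department
------+-----------
Dave  | Research  
Eli   | Research  
Alice | Design    
Eve   | NULL      
Nate  | Design    
Dana  | Design    
Wendy | Security  
Leo   | Design    
Frank | Design    


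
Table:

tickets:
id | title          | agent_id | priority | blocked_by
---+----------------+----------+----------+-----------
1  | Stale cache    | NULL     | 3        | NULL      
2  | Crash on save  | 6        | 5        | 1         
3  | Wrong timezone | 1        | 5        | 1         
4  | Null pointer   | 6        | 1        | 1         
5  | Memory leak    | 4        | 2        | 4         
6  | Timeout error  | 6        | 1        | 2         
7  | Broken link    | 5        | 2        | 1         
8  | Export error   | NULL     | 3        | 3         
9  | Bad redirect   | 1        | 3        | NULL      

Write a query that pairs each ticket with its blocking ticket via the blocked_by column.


This is a self-join: tickets is joined to a second copy of itself, matching each row's blocked_by to another row's id. Use LEFT JOIN so rows with blocked_by=NULL are kept.
  - ticket 1 (Stale cache): blocked_by=NULL -> NULL
  - ticket 2 (Crash on save): blocked_by=1 -> Stale cache
  - ticket 3 (Wrong timezone): blocked_by=1 -> Stale cache
  - ticket 4 (Null pointer): blocked_by=1 -> Stale cache
  - ticket 5 (Memory leak): blocked_by=4 -> Null pointer
  - ticket 6 (Timeout error): blocked_by=2 -> Crash on save
  - ticket 7 (Broken link): blocked_by=1 -> Stale cache
  - ticket 8 (Export error): blocked_by=3 -> Wrong timezone
  - ticket 9 (Bad redirect): blocked_by=NULL -> NULL

SQL:
SELECT a.title AS item, b.title AS blocked_by
FROM tickets a
LEFT JOIN tickets b ON a.blocked_by = b.id

Result:
item           | blocked_by    
---------------+---------------
Stale cache    | NULL          
Crash on save  | Stale cache   
Wrong timezone | Stale cache   
Null pointer   | Stale cache   
Memory leak    | Null pointer  
Timeout error  | Crash on save 
Broken link    | Stale cache   
Export error   | Wrong timezone
Bad redirect   | NULL          


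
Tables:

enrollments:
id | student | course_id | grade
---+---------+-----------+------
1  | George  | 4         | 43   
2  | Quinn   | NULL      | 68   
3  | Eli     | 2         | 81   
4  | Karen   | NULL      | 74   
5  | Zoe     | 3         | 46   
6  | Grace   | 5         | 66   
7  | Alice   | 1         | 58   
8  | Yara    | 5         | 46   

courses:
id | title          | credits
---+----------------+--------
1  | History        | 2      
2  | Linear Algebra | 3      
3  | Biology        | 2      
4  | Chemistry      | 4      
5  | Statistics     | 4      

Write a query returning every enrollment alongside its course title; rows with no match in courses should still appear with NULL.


LEFT JOIN keeps every row from enrollments (the left table); where course_id has no match in courses, the course columns become NULL. Walk through each enrollment:
  - enrollment 1 (George): course_id=4 -> matches Chemistry
  - enrollment 2 (Quinn): course_id=NULL, no match -> kept with NULL
  - enrollment 3 (Eli): course_id=2 -> matches Linear Algebra
  - enrollment 4 (Karen): course_id=NULL, no match -> kept with NULL
  - enrollment 5 (Zoe): course_id=3 -> matches Biology
  - enrollment 6 (Grace): course_id=5 -> matches Statistics
  - enrollment 7 (Alice): course_id=1 -> matches History
  - enrollment 8 (Yara): course_id=5 -> matches Statistics
All 8 rows appear; 2 have NULL course.

SQL:
SELECT a.student, b.title AS course
FROM enrollments a
LEFT JOIN courses b ON a.course_id = b.id

Result:
student | course        
--------+---------------
George  | Chemistry     
Quinn   | NULL          
Eli     | Linear Algebra
Karen   | NULL          
Zoe     | Biology       
Grace   | Statistics    
Alice   | History       
Yara    | Statistics    


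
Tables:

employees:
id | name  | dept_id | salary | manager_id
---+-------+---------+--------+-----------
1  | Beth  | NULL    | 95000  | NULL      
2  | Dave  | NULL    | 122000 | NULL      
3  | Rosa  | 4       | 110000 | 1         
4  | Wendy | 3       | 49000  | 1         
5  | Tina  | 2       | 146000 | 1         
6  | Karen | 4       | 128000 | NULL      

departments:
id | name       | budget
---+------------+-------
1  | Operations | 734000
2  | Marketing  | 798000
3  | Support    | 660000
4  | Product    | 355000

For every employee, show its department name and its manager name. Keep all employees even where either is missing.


Two LEFT JOINs from the same base table employees: one to departments via dept_id, one to employees itself via manager_id. Both are LEFT so every employee is preserved.
Match against departments:
  - employee 1 (Beth): dept_id=NULL, no match -> kept with NULL
  - employee 2 (Dave): dept_id=NULL, no match -> kept with NULL
  - employee 3 (Rosa): dept_id=4 -> matches Product
  - employee 4 (Wendy): dept_id=3 -> matches Support
  - employee 5 (Tina): dept_id=2 -> matches Marketing
  - employee 6 (Karen): dept_id=4 -> matches Product
Match against employees (self):
  - employee 1 (Beth): manager_id=NULL -> NULL
  - employee 2 (Dave): manager_id=NULL -> NULL
  - employee 3 (Rosa): manager_id=1 -> Beth
  - employee 4 (Wendy): manager_id=1 -> Beth
  - employee 5 (Tina): manager_id=1 -> Beth
  - employee 6 (Karen): manager_id=NULL -> NULL

SQL:
SELECT a.name, b.name AS department, c.name AS manager
FROM employees a
LEFT JOIN departments b ON a.dept_id = b.id
LEFT JOIN employees c ON a.manager_id = c.id

Result:
name  | department | manager
------+------------+--------
Beth  | NULL       | NULL   
Dave  | NULL       | NULL   
Rosa  | Product    | Beth   
Wendy | Support    | Beth   
Tina  | Marketing  | Beth   
Karen | Product    | NULL   


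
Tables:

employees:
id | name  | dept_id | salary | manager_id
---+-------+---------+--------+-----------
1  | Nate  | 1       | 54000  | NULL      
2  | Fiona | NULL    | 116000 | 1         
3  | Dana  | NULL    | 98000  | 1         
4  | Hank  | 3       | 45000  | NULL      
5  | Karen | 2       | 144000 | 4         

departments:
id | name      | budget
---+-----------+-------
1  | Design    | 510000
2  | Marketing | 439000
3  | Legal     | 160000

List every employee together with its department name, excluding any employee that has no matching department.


INNER JOIN keeps only employees rows whose dept_id matches an id in departments. Walk through each employee:
  - employee 1 (Nate): dept_id=1 -> matches Design
  - employee 2 (Fiona): dept_id=NULL, no match -> dropped
  - employee 3 (Dana): dept_id=NULL, no match -> dropped
  - employee 4 (Hank): dept_id=3 -> matches Legal
  - employee 5 (Karen): dept_id=2 -> matches Marketing
So 2 of 5 rows are dropped.

SQL:
SELECT a.name, b.name AS department
FROM employees a
INNER JOIN departments b ON a.dept_id = b.id

Result:
name  | department
------+-----------
Nate  | Design    
Hank  | Legal     
Karen | Marketing 


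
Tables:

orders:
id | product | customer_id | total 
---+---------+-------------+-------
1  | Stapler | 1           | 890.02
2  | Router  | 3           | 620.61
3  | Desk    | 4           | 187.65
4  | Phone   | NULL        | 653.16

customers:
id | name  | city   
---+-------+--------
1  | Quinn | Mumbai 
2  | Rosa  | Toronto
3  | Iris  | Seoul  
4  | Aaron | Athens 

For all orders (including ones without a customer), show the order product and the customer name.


LEFT JOIN keeps every row from orders (the left table); where customer_id has no match in customers, the customer columns become NULL. Walk through each order:
  - order 1 (Stapler): customer_id=1 -> matches Quinn
  - order 2 (Router): customer_id=3 -> matches Iris
  - order 3 (Desk): customer_id=4 -> matches Aaron
  - order 4 (Phone): customer_id=NULL, no match -> kept with NULL
All 4 rows appear; 1 has NULL customer.

SQL:
SELECT a.product, b.name AS customer
FROM orders a
LEFT JOIN customers b ON a.customer_id = b.id

Result:
product | customer
--------+---------
Stapler | Quinn   
Router  | Iris    
Desk    | Aaron   
Phone   | NULL    


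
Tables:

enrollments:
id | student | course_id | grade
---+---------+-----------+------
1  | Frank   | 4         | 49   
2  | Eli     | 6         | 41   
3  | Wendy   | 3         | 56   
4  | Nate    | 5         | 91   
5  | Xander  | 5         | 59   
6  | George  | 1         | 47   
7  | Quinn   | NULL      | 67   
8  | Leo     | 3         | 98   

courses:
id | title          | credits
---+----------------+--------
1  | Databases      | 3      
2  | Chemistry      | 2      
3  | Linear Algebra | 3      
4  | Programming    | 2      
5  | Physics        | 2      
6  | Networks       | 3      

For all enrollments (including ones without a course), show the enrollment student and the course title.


LEFT JOIN keeps every row from enrollments (the left table); where course_id has no match in courses, the course columns become NULL. Walk through each enrollment:
  - enrollment 1 (Frank): course_id=4 -> matches Programming
  - enrollment 2 (Eli): course_id=6 -> matches Networks
  - enrollment 3 (Wendy): course_id=3 -> matches Linear Algebra
  - enrollment 4 (Nate): course_id=5 -> matches Physics
  - enrollment 5 (Xander): course_id=5 -> matches Physics
  - enrollment 6 (George): course_id=1 -> matches Databases
  - enrollment 7 (Quinn): course_id=NULL, no match -> kept with NULL
  - enrollment 8 (Leo): course_id=3 -> matches Linear Algebra
All 8 rows appear; 1 has NULL course.

SQL:
SELECT a.student, b.title AS course
FROM enrollments a
LEFT JOIN courses b ON a.course_id = b.id

Result:
student | course        
--------+---------------
Frank   | Programming   
Eli     | Networks      
Wendy   | Linear Algebra
Nate    | Physics       
Xander  | Physics       
George  | Databases     
Quinn   | NULL          
Leo     | Linear Algebra


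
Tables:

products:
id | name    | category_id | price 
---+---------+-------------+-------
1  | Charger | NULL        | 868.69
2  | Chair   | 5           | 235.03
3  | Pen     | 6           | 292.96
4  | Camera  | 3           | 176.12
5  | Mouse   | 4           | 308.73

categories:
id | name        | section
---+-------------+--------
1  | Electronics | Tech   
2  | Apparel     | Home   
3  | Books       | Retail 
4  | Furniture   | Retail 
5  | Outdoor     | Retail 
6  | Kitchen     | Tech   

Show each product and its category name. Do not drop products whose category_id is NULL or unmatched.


LEFT JOIN keeps every row from products (the left table); where category_id has no match in categories, the category columns become NULL. Walk through each product:
  - product 1 (Charger): category_id=NULL, no match -> kept with NULL
  - product 2 (Chair): category_id=5 -> matches Outdoor
  - product 3 (Pen): category_id=6 -> matches Kitchen
  - product 4 (Camera): category_id=3 -> matches Books
  - product 5 (Mouse): category_id=4 -> matches Furniture
All 5 rows appear; 1 has NULL category.

SQL:
SELECT a.name, b.name AS category
FROM products a
LEFT JOIN categories b ON a.category_id = b.id

Result:
name    | category 
--------+----------
Charger | NULL     
Chair   | Outdoor  
Pen     | Kitchen  
Camera  | Books    
Mouse   | Furniture


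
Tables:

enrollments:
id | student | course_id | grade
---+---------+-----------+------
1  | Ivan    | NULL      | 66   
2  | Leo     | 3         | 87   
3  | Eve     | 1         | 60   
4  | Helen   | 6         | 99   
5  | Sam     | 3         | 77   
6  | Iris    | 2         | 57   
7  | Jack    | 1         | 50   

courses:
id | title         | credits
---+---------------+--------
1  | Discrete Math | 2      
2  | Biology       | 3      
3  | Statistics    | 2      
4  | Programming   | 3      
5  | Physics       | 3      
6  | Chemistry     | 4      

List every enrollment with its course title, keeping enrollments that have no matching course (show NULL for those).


LEFT JOIN keeps every row from enrollments (the left table); where course_id has no match in courses, the course columns become NULL. Walk through each enrollment:
  - enrollment 1 (Ivan): course_id=NULL, no match -> kept with NULL
  - enrollment 2 (Leo): course_id=3 -> matches Statistics
  - enrollment 3 (Eve): course_id=1 -> matches Discrete Math
  - enrollment 4 (Helen): course_id=6 -> matches Chemistry
  - enrollment 5 (Sam): course_id=3 -> matches Statistics
  - enrollment 6 (Iris): course_id=2 -> matches Biology
  - enrollment 7 (Jack): course_id=1 -> matches Discrete Math
All 7 rows appear; 1 has NULL course.

SQL:
SELECT a.student, b.title AS course
FROM enrollments a
LEFT JOIN courses b ON a.course_id = b.id

Result:
student | course       
--------+--------------
Ivan    | NULL         
Leo     | Statistics   
Eve     | Discrete Math
Helen   | Chemistry    
Sam     | Statistics   
Iris    | Biology      
Jack    | Discrete Math


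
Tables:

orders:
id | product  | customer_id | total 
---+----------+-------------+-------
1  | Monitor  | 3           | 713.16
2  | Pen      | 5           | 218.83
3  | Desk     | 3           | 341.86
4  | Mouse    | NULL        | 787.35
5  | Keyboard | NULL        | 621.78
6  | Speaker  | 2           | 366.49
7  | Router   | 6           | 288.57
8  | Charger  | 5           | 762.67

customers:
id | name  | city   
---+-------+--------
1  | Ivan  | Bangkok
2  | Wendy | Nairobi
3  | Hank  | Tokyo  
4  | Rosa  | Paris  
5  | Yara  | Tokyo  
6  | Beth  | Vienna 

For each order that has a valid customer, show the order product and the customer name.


INNER JOIN keeps only orders rows whose customer_id matches an id in customers. Walk through each order:
  - order 1 (Monitor): customer_id=3 -> matches Hank
  - order 2 (Pen): customer_id=5 -> matches Yara
  - order 3 (Desk): customer_id=3 -> matches Hank
  - order 4 (Mouse): customer_id=NULL, no match -> dropped
  - order 5 (Keyboard): customer_id=NULL, no match -> dropped
  - order 6 (Speaker): customer_id=2 -> matches Wendy
  - order 7 (Router): customer_id=6 -> matches Beth
  - order 8 (Charger): customer_id=5 -> matches Yara
So 2 of 8 rows are dropped.

SQL:
SELECT a.product, b.name AS customer
FROM orders a
INNER JOIN customers b ON a.customer_id = b.id

Result:
product | customer
--------+---------
Monitor | Hank    
Pen     | Yara    
Desk    | Hank    
Speaker | Wendy   
Router  | Beth    
Charger | Yara    


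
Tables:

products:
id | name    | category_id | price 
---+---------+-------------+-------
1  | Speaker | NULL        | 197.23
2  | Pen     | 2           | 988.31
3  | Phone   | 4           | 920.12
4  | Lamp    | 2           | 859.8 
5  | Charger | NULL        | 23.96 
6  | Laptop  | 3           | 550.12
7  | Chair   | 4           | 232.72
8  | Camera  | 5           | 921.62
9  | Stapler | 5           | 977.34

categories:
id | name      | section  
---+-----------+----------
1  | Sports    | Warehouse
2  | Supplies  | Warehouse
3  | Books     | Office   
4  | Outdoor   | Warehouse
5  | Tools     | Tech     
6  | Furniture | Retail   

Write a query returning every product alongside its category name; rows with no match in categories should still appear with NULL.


LEFT JOIN keeps every row from products (the left table); where category_id has no match in categories, the category columns become NULL. Walk through each product:
  - product 1 (Speaker): category_id=NULL, no match -> kept with NULL
  - product 2 (Pen): category_id=2 -> matches Supplies
  - product 3 (Phone): category_id=4 -> matches Outdoor
  - product 4 (Lamp): category_id=2 -> matches Supplies
  - product 5 (Charger): category_id=NULL, no match -> kept with NULL
  - product 6 (Laptop): category_id=3 -> matches Books
  - product 7 (Chair): category_id=4 -> matches Outdoor
  - product 8 (Camera): category_id=5 -> matches Tools
  - product 9 (Stapler): category_id=5 -> matches Tools
All 9 rows appear; 2 have NULL category.

SQL:
SELECT a.name, b.name AS category
FROM products a
LEFT JOIN categories b ON a.category_id = b.id

Result:
name    | category
--------+---------
Speaker | NULL    
Pen     | Supplies
Phone   | Outdoor 
Lamp    | Supplies
Charger | NULL    
Laptop  | Books   
Chair   | Outdoor 
Camera  | Tools   
Stapler | Tools   


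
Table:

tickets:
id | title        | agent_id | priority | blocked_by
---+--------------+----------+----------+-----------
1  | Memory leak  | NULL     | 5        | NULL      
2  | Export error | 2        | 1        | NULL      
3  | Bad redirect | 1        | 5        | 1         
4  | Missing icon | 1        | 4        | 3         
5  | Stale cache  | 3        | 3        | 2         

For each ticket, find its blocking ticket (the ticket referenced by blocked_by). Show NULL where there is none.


This is a self-join: tickets is joined to a second copy of itself, matching each row's blocked_by to another row's id. Use LEFT JOIN so rows with blocked_by=NULL are kept.
  - ticket 1 (Memory leak): blocked_by=NULL -> NULL
  - ticket 2 (Export error): blocked_by=NULL -> NULL
  - ticket 3 (Bad redirect): blocked_by=1 -> Memory leak
  - ticket 4 (Missing icon): blocked_by=3 -> Bad redirect
  - ticket 5 (Stale cache): blocked_by=2 -> Export error

SQL:
SELECT a.title AS item, b.title AS blocked_by
FROM tickets a
LEFT JOIN tickets b ON a.blocked_by = b.id

Result:
item         | blocked_by  
-------------+-------------
Memory leak  | NULL        
Export error | NULL        
Bad redirect | Memory leak 
Missing icon | Bad redirect
Stale cache  | Export error


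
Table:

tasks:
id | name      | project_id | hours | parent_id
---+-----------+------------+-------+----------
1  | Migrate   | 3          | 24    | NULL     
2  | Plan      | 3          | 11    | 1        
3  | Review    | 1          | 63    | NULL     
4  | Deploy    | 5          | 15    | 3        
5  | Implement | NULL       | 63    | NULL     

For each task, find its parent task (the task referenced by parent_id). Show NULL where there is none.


This is a self-join: tasks is joined to a second copy of itself, matching each row's parent_id to another row's id. Use LEFT JOIN so rows with parent_id=NULL are kept.
  - task 1 (Migrate): parent_id=NULL -> NULL
  - task 2 (Plan): parent_id=1 -> Migrate
  - task 3 (Review): parent_id=NULL -> NULL
  - task 4 (Deploy): parent_id=3 -> Review
  - task 5 (Implement): parent_id=NULL -> NULL

SQL:
SELECT a.name AS item, b.name AS parent
FROM tasks a
LEFT JOIN tasks b ON a.parent_id = b.id

Result:
item      | parent 
----------+--------
Migrate   | NULL   
Plan      | Migrate
Review    | NULL   
Deploy    | Review 
Implement | NULL   


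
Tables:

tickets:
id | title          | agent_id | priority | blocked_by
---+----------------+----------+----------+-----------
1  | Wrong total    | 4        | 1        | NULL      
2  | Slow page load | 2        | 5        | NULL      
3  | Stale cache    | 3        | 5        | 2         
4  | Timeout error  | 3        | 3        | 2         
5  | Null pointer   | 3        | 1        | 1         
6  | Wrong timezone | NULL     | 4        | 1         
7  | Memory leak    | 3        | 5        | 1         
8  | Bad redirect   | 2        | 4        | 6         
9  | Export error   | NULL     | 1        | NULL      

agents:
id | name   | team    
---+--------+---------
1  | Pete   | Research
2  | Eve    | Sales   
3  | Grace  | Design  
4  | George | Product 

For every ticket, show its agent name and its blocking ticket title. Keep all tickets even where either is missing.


Two LEFT JOINs from the same base table tickets: one to agents via agent_id, one to tickets itself via blocked_by. Both are LEFT so every ticket is preserved.
Match against agents:
  - ticket 1 (Wrong total): agent_id=4 -> matches George
  - ticket 2 (Slow page load): agent_id=2 -> matches Eve
  - ticket 3 (Stale cache): agent_id=3 -> matches Grace
  - ticket 4 (Timeout error): agent_id=3 -> matches Grace
  - ticket 5 (Null pointer): agent_id=3 -> matches Grace
  - ticket 6 (Wrong timezone): agent_id=NULL, no match -> kept with NULL
  - ticket 7 (Memory leak): agent_id=3 -> matches Grace
  - ticket 8 (Bad redirect): agent_id=2 -> matches Eve
  - ticket 9 (Export error): agent_id=NULL, no match -> kept with NULL
Match against tickets (self):
  - ticket 1 (Wrong total): blocked_by=NULL -> NULL
  - ticket 2 (Slow page load): blocked_by=NULL -> NULL
  - ticket 3 (Stale cache): blocked_by=2 -> Slow page load
  - ticket 4 (Timeout error): blocked_by=2 -> Slow page load
  - ticket 5 (Null pointer): blocked_by=1 -> Wrong total
  - ticket 6 (Wrong timezone): blocked_by=1 -> Wrong total
  - ticket 7 (Memory leak): blocked_by=1 -> Wrong total
  - ticket 8 (Bad redirect): blocked_by=6 -> Wrong timezone
  - ticket 9 (Export error): blocked_by=NULL -> NULL

SQL:
SELECT a.title, b.name AS agent, c.title AS blocked_by
FROM tickets a
LEFT JOIN agents b ON a.agent_id = b.id
LEFT JOIN tickets c ON a.blocked_by = c.id

Result:
title          | agent  | blocked_by    
---------------+--------+---------------
Wrong total    | George | NULL          
Slow page load | Eve    | NULL          
Stale cache    | Grace  | Slow page load
Timeout error  | Grace  | Slow page load
Null pointer   | Grace  | Wrong total   
Wrong timezone | NULL   | Wrong total   
Memory leak    | Grace  | Wrong total   
Bad redirect   | Eve    | Wrong timezone
Export error   | NULL   | NULL          


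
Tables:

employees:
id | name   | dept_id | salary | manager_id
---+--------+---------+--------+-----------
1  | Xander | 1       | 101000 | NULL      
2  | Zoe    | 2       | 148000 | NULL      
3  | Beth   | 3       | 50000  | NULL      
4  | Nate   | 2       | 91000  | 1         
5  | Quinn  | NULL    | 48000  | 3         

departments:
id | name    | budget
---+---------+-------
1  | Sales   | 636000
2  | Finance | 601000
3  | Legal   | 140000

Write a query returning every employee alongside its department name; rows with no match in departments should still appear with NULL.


LEFT JOIN keeps every row from employees (the left table); where dept_id has no match in departments, the department columns become NULL. Walk through each employee:
  - employee 1 (Xander): dept_id=1 -> matches Sales
  - employee 2 (Zoe): dept_id=2 -> matches Finance
  - employee 3 (Beth): dept_id=3 -> matches Legal
  - employee 4 (Nate): dept_id=2 -> matches Finance
  - employee 5 (Quinn): dept_id=NULL, no match -> kept with NULL
All 5 rows appear; 1 has NULL department.

SQL:
SELECT a.name, b.name AS department
FROM employees a
LEFT JOIN departments b ON a.dept_id = b.id

Result:
name   | department
-------+-----------
Xander | Sales     
Zoe    | Finance   
Beth   | Legal     
Nate   | Finance   
Quinn  | NULL      


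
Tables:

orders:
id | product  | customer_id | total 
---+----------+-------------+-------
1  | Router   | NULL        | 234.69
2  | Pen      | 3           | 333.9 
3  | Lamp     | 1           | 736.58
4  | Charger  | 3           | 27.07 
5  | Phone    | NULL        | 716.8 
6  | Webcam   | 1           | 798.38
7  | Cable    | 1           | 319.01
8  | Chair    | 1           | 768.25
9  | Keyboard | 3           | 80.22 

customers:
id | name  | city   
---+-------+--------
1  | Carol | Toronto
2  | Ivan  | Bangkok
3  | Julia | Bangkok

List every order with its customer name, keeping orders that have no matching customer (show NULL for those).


LEFT JOIN keeps every row from orders (the left table); where customer_id has no match in customers, the customer columns become NULL. Walk through each order:
  - order 1 (Router): customer_id=NULL, no match -> kept with NULL
  - order 2 (Pen): customer_id=3 -> matches Julia
  - order 3 (Lamp): customer_id=1 -> matches Carol
  - order 4 (Charger): customer_id=3 -> matches Julia
  - order 5 (Phone): customer_id=NULL, no match -> kept with NULL
  - order 6 (Webcam): customer_id=1 -> matches Carol
  - order 7 (Cable): customer_id=1 -> matches Carol
  - order 8 (Chair): customer_id=1 -> matches Carol
  - order 9 (Keyboard): customer_id=3 -> matches Julia
All 9 rows appear; 2 have NULL customer.

SQL:
SELECT a.product, b.name AS customer
FROM orders a
LEFT JOIN customers b ON a.customer_id = b.id

Result:
product  | customer
---------+---------
Router   | NULL    
Pen      | Julia   
Lamp     | Carol   
Charger  | Julia   
Phone    | NULL    
Webcam   | Carol   
Cable    | Carol   
Chair    | Carol   
Keyboard | Julia   


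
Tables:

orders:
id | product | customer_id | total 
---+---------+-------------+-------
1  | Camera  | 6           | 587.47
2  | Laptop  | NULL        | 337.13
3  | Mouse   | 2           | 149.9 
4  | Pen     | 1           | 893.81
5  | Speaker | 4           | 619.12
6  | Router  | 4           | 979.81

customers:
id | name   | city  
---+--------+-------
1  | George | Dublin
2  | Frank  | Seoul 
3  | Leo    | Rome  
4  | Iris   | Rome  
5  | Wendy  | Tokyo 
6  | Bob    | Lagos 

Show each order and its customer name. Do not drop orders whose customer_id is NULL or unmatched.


LEFT JOIN keeps every row from orders (the left table); where customer_id has no match in customers, the customer columns become NULL. Walk through each order:
  - order 1 (Camera): customer_id=6 -> matches Bob
  - order 2 (Laptop): customer_id=NULL, no match -> kept with NULL
  - order 3 (Mouse): customer_id=2 -> matches Frank
  - order 4 (Pen): customer_id=1 -> matches George
  - order 5 (Speaker): customer_id=4 -> matches Iris
  - order 6 (Router): customer_id=4 -> matches Iris
All 6 rows appear; 1 has NULL customer.

SQL:
SELECT a.product, b.name AS customer
FROM orders a
LEFT JOIN customers b ON a.customer_id = b.id

Result:
product | customer
--------+---------
Camera  | Bob     
Laptop  | NULL    
Mouse   | Frank   
Pen     | George  
Speaker | Iris    
Router  | Iris    


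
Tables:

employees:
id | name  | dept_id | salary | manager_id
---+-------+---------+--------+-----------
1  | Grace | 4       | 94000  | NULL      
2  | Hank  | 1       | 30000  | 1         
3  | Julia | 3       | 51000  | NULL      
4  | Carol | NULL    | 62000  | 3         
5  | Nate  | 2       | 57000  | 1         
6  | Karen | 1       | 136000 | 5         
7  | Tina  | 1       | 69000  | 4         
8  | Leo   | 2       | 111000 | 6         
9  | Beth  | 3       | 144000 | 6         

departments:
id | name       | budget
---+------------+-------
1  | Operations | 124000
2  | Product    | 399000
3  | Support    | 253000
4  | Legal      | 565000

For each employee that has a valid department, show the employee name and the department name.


INNER JOIN keeps only employees rows whose dept_id matches an id in departments. Walk through each employee:
  - employee 1 (Grace): dept_id=4 -> matches Legal
  - employee 2 (Hank): dept_id=1 -> matches Operations
  - employee 3 (Julia): dept_id=3 -> matches Support
  - employee 4 (Carol): dept_id=NULL, no match -> dropped
  - employee 5 (Nate): dept_id=2 -> matches Product
  - employee 6 (Karen): dept_id=1 -> matches Operations
  - employee 7 (Tina): dept_id=1 -> matches Operations
  - employee 8 (Leo): dept_id=2 -> matches Product
  - employee 9 (Beth): dept_id=3 -> matches Support
So 1 of 9 rows is dropped.

SQL:
SELECT a.name, b.name AS department
FROM employees a
INNER JOIN departments b ON a.dept_id = b.id

Result:
name  | department
------+-----------
Grace | Legal     
Hank  | Operations
Julia | Support   
Nate  | Product   
Karen | Operations
Tina  | Operations
Leo   | Product   
Beth  | Support   


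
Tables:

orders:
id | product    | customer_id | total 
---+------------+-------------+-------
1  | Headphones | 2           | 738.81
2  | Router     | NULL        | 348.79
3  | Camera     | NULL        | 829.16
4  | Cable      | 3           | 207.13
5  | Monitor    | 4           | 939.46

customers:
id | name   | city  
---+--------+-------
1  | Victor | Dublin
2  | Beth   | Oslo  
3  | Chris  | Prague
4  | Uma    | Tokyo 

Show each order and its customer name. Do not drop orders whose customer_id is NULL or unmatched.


LEFT JOIN keeps every row from orders (the left table); where customer_id has no match in customers, the customer columns become NULL. Walk through each order:
  - order 1 (Headphones): customer_id=2 -> matches Beth
  - order 2 (Router): customer_id=NULL, no match -> kept with NULL
  - order 3 (Camera): customer_id=NULL, no match -> kept with NULL
  - order 4 (Cable): customer_id=3 -> matches Chris
  - order 5 (Monitor): customer_id=4 -> matches Uma
All 5 rows appear; 2 have NULL customer.

SQL:
SELECT a.product, b.name AS customer
FROM orders a
LEFT JOIN customers b ON a.customer_id = b.id

Result:
product    | customer
-----------+---------
Headphones | Beth    
Router     | NULL    
Camera     | NULL    
Cable      | Chris   
Monitor    | Uma     


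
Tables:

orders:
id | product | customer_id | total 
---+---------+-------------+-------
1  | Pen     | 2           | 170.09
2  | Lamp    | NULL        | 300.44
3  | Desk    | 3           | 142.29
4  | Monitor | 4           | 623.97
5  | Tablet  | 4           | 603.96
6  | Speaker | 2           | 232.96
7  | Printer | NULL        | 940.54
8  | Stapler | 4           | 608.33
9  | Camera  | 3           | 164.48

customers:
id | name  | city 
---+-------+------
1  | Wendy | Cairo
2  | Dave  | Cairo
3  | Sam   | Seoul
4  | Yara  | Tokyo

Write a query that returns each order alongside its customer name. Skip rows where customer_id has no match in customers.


INNER JOIN keeps only orders rows whose customer_id matches an id in customers. Walk through each order:
  - order 1 (Pen): customer_id=2 -> matches Dave
  - order 2 (Lamp): customer_id=NULL, no match -> dropped
  - order 3 (Desk): customer_id=3 -> matches Sam
  - order 4 (Monitor): customer_id=4 -> matches Yara
  - order 5 (Tablet): customer_id=4 -> matches Yara
  - order 6 (Speaker): customer_id=2 -> matches Dave
  - order 7 (Printer): customer_id=NULL, no match -> dropped
  - order 8 (Stapler): customer_id=4 -> matches Yara
  - order 9 (Camera): customer_id=3 -> matches Sam
So 2 of 9 rows are dropped.

SQL:
SELECT a.product, b.name AS customer
FROM orders a
INNER JOIN customers b ON a.customer_id = b.id

Result:
product | customer
--------+---------
Pen     | Dave    
Desk    | Sam     
Monitor | Yara    
Tablet  | Yara    
Speaker | Dave    
Stapler | Yara    
Camera  | Sam     


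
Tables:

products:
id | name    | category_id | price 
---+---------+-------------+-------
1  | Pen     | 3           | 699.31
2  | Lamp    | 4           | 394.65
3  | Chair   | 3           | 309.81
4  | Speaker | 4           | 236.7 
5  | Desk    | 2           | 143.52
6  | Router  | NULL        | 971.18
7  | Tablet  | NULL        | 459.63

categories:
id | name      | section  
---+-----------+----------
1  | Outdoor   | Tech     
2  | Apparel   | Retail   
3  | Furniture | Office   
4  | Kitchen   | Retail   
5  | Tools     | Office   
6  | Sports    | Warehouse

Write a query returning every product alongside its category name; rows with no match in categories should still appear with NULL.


LEFT JOIN keeps every row from products (the left table); where category_id has no match in categories, the category columns become NULL. Walk through each product:
  - product 1 (Pen): category_id=3 -> matches Furniture
  - product 2 (Lamp): category_id=4 -> matches Kitchen
  - product 3 (Chair): category_id=3 -> matches Furniture
  - product 4 (Speaker): category_id=4 -> matches Kitchen
  - product 5 (Desk): category_id=2 -> matches Apparel
  - product 6 (Router): category_id=NULL, no match -> kept with NULL
  - product 7 (Tablet): category_id=NULL, no match -> kept with NULL
All 7 rows appear; 2 have NULL category.

SQL:
SELECT a.name, b.name AS category
FROM products a
LEFT JOIN categories b ON a.category_id = b.id

Result:
name    | category 
--------+----------
Pen     | Furniture
Lamp    | Kitchen  
Chair   | Furniture
Speaker | Kitchen  
Desk    | Apparel  
Router  | NULL     
Tablet  | NULL     


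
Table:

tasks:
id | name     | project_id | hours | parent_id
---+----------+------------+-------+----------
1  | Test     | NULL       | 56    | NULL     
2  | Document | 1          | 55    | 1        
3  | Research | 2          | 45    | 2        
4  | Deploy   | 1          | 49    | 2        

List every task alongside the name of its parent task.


This is a self-join: tasks is joined to a second copy of itself, matching each row's parent_id to another row's id. Use LEFT JOIN so rows with parent_id=NULL are kept.
  - task 1 (Test): parent_id=NULL -> NULL
  - task 2 (Document): parent_id=1 -> Test
  - task 3 (Research): parent_id=2 -> Document
  - task 4 (Deploy): parent_id=2 -> Document

SQL:
SELECT a.name AS item, b.name AS parent
FROM tasks a
LEFT JOIN tasks b ON a.parent_id = b.id

Result:
item     | parent  
---------+---------
Test     | NULL    
Document | Test    
Research | Document
Deploy   | Document


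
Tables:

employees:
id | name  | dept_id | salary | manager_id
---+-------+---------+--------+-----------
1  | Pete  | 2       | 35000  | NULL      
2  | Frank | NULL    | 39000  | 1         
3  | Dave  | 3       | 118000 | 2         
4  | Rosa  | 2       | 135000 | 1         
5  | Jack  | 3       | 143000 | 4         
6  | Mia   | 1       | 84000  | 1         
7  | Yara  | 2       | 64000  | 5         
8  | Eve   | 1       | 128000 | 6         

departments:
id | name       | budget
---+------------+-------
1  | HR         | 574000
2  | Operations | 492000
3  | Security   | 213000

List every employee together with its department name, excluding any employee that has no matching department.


INNER JOIN keeps only employees rows whose dept_id matches an id in departments. Walk through each employee:
  - employee 1 (Pete): dept_id=2 -> matches Operations
  - employee 2 (Frank): dept_id=NULL, no match -> dropped
  - employee 3 (Dave): dept_id=3 -> matches Security
  - employee 4 (Rosa): dept_id=2 -> matches Operations
  - employee 5 (Jack): dept_id=3 -> matches Security
  - employee 6 (Mia): dept_id=1 -> matches HR
  - employee 7 (Yara): dept_id=2 -> matches Operations
  - employee 8 (Eve): dept_id=1 -> matches HR
So 1 of 8 rows is dropped.

SQL:
SELECT a.name, b.name AS department
FROM employees a
INNER JOIN departments b ON a.dept_id = b.id

Result:
name | department
-----+-----------
Pete | Operations
Dave | Security  
Rosa | Operations
Jack | Security  
Mia  | HR        
Yara | Operations
Eve  | HR        


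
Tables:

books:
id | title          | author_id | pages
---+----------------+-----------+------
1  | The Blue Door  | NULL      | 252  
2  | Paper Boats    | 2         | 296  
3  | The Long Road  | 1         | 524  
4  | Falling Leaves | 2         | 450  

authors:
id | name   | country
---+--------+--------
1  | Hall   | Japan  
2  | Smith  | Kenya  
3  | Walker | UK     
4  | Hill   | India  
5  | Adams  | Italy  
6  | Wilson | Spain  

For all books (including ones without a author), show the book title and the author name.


LEFT JOIN keeps every row from books (the left table); where author_id has no match in authors, the author columns become NULL. Walk through each book:
  - book 1 (The Blue Door): author_id=NULL, no match -> kept with NULL
  - book 2 (Paper Boats): author_id=2 -> matches Smith
  - book 3 (The Long Road): author_id=1 -> matches Hall
  - book 4 (Falling Leaves): author_id=2 -> matches Smith
All 4 rows appear; 1 has NULL author.

SQL:
SELECT a.title, b.name AS author
FROM books a
LEFT JOIN authors b ON a.author_id = b.id

Result:
title          | author
---------------+-------
The Blue Door  | NULL  
Paper Boats    | Smith 
The Long Road  | Hall  
Falling Leaves | Smith 
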